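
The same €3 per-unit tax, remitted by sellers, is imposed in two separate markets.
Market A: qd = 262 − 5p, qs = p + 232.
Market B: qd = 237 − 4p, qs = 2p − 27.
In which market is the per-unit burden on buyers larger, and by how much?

Market A: pre-tax p* = €5, q* = 237; post-tax q = 234.5; per-unit burden on buyers = €0.5.
Market B: pre-tax p* = €44, q* = 61; post-tax q = 57; per-unit burden on buyers = €1.
Difference: €0.5 vs €1 → market B is larger by €0.5.

Market B, by €0.5.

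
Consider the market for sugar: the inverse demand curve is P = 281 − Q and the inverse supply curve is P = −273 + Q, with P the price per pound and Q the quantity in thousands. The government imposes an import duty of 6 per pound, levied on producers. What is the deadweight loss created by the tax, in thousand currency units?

Deadweight loss = 9 thousand.

Inverting to Q(P) form: Qd = 281 − P; Qs = P + 273.
Before the tax: set 281 − P = P + 273 → P* = 4, Q* = 277.
With the tax collected from producers, supply shifts: Qs = (P − 6) + 273.
New equilibrium: buyers pay 7, producers receive 1, Q = 274. (Wedge: Pb − Ps = 6.)
Quantity falls by |ΔQ| = |277 − 274| = 3.
DWL = ½ · t · |ΔQ| = ½ · 6 · 3 = 9.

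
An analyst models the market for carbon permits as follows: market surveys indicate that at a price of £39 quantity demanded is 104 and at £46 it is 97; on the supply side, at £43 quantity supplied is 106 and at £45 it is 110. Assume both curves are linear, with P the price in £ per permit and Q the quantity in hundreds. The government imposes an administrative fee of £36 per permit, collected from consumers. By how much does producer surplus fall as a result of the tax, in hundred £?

Demand slope: (97 − 104)/(46 − 39) = -1, so Qd = 143 − P.
Supply slope: (110 − 106)/(45 − 43) = 2, so Qs = 2P + 20.
Before the tax: set 143 − P = 2P + 20 → P* = £41, Q* = 102.
With the tax collected from consumers, demand (in seller-price terms) shifts: Qd = 143 − (P + 36).
Solving gives Q = 78 with consumers paying £65 and sellers receiving £29 (the £36 wedge).
ΔPS is the trapezoid between Q = 78 and Q = 102 of height £12: ½ · (102 + 78) · 12 = £1080.

Producer surplus falls by £1080 hundred.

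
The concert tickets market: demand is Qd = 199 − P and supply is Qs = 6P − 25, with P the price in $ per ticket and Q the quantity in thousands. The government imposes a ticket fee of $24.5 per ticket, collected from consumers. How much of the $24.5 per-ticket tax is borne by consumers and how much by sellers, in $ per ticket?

Without the tax, 199 − P = 6P − 25 gives 7P = 224, so P* = $32 and Q* = 167.
With the tax collected from consumers, demand (in seller-price terms) shifts: Qd = 199 − (P + 24.5).
New equilibrium: consumers pay $53, sellers receive $28.5, Q = 146. (Wedge: Pb − Ps = 24.5.)
Burden on consumers: $21; on sellers: $3.5. (They sum to $24.5.)

Consumers bear $21 per ticket; sellers bear $3.5 per ticket.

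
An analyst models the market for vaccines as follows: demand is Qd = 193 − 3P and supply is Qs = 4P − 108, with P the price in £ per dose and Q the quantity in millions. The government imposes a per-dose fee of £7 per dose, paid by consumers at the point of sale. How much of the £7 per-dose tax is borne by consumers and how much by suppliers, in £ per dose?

Consumers bear £4 per dose; suppliers bear £3 per dose.

Before the tax: set 193 − 3P = 4P − 108 → P* = £43, Q* = 64.
With the tax collected from consumers, demand (in seller-price terms) shifts: Qd = 193 − 3(P + 7).
New equilibrium: consumers pay £47, suppliers receive £40, Q = 52. (Wedge: Pb − Ps = 7.)
Burden on consumers: £4; on suppliers: £3. (They sum to £7.)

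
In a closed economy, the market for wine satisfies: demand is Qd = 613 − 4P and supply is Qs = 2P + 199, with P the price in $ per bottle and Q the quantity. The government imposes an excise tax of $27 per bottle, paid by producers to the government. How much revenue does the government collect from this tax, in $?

Tax revenue = $8127.

Without the tax, 613 − 4P = 2P + 199 gives 6P = 414, so P* = $69 and Q* = 337.
With the tax collected from producers, supply shifts: Qs = 2(P − 27) + 199.
Solving gives Q = 301 with buyers paying $78 and producers receiving $51 (the $27 wedge).
Revenue = t · Q = 27 · 301 = $8127.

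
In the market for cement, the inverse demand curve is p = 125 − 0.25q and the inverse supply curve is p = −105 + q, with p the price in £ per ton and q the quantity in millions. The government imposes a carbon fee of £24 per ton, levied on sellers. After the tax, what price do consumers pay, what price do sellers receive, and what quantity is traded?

Consumers pay £83.8; sellers receive £59.8; quantity = 164.8.

Rewrite in direct form: qd = 500 − 4p and qs = p + 105.
Before the tax: set 500 − 4p = p + 105 → p* = £79, q* = 184.
With the tax collected from sellers, supply shifts: qs = (p − 24) + 105.
New equilibrium: consumers pay £83.8, sellers receive £59.8, q = 164.8. (Wedge: pb − ps = 24.)
The less price-elastic side of the market bears the larger share of a per-unit tax.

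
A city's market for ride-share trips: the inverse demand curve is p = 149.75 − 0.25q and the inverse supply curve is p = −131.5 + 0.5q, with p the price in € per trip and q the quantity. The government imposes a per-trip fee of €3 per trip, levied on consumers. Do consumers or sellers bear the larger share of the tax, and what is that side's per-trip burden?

Sellers bear the larger share: €2 per trip.

Rewrite in direct form: qd = 599 − 4p and qs = 2p + 263.
Without the tax, 599 − 4p = 2p + 263 gives 6p = 336, so p* = €56 and q* = 375.
With the tax collected from consumers, demand (in seller-price terms) shifts: qd = 599 − 4(p + 3).
New equilibrium: consumers pay €57, sellers receive €54, q = 371. (Wedge: pb − ps = 3.)
Per-trip burden: consumers €1, sellers €2.
Sellers take the larger share because supply is less price-elastic here (demand slope 4 vs supply slope 2).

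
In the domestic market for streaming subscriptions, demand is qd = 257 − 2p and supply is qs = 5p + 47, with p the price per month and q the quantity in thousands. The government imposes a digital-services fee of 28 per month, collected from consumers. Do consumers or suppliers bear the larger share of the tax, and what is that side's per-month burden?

Consumers bear the larger share: 20 per month.

Without the tax, 257 − 2p = 5p + 47 gives 7p = 210, so p* = 30 and q* = 197.
With the tax collected from consumers, demand (in seller-price terms) shifts: qd = 257 − 2(p + 28).
New equilibrium: consumers pay 50, suppliers receive 22, q = 157. (Wedge: pb − ps = 28.)
Per-month burden: consumers 20, suppliers 8.
Consumers take the larger share because demand is less price-elastic here (demand slope 2 vs supply slope 5).
The less price-elastic side of the market bears the larger share of a per-unit tax.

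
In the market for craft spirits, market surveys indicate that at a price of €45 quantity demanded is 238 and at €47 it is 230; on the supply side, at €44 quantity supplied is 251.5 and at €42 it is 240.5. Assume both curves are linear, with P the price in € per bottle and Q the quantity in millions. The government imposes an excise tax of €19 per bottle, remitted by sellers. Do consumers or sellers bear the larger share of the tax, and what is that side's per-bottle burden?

Demand slope: (230 − 238)/(47 − 45) = -4, so Qd = 418 − 4P.
Supply slope: (240.5 − 251.5)/(42 − 44) = 5.5, so Qs = 5.5P + 9.5.
Without the tax, 418 − 4P = 5.5P + 9.5 gives 9.5P = 408.5, so P* = €43 and Q* = 246.
With the tax collected from sellers, supply shifts: Qs = 5.5(P − 19) + 9.5.
New equilibrium: consumers pay €54, sellers receive €35, Q = 202. (Wedge: Pb − Ps = 19.)
Per-bottle burden: consumers €11, sellers €8.
Consumers take the larger share because demand is less price-elastic here (demand slope 4 vs supply slope 5.5).
The less price-elastic side of the market bears the larger share of a per-unit tax.

Consumers bear the larger share: €11 per bottle.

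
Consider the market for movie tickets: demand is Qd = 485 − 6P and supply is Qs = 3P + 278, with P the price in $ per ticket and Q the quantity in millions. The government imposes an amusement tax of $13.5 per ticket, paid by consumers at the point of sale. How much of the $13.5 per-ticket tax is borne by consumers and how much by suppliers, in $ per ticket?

Consumers bear $4.5 per ticket; suppliers bear $9 per ticket.

Before the tax: set 485 − 6P = 3P + 278 → P* = $23, Q* = 347.
With the tax collected from consumers, demand (in seller-price terms) shifts: Qd = 485 − 6(P + 13.5).
Solving gives Q = 320 with consumers paying $27.5 and suppliers receiving $14 (the $13.5 wedge).
Burden on consumers: $4.5; on suppliers: $9. (They sum to $13.5.)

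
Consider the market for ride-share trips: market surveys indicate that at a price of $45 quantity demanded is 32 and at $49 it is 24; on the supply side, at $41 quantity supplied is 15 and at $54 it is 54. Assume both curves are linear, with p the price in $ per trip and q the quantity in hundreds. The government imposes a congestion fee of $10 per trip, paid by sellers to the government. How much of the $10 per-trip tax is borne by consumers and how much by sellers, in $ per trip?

Consumers bear $6 per trip; sellers bear $4 per trip.

Demand slope: (24 − 32)/(49 − 45) = -2, so qd = 122 − 2p.
Supply slope: (54 − 15)/(54 − 41) = 3, so qs = 3p − 108.
Without the tax, 122 − 2p = 3p − 108 gives 5p = 230, so p* = $46 and q* = 30.
With the tax collected from sellers, supply shifts: qs = 3(p − 10) − 108.
Solving gives q = 18 with consumers paying $52 and sellers receiving $42 (the $10 wedge).
Burden on consumers: $6; on sellers: $4. (They sum to $10.)
The less price-elastic side of the market bears the larger share of a per-unit tax.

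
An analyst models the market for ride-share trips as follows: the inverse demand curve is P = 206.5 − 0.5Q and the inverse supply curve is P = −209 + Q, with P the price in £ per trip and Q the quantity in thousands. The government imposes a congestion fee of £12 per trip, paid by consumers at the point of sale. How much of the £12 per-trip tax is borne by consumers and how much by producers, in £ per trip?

Inverting to Q(P) form: Qd = 413 − 2P; Qs = P + 209.
Without the tax, 413 − 2P = P + 209 gives 3P = 204, so P* = £68 and Q* = 277.
With the tax collected from consumers, demand (in seller-price terms) shifts: Qd = 413 − 2(P + 12).
Solving gives Q = 269 with consumers paying £72 and producers receiving £60 (the £12 wedge).
Burden on consumers: £4; on producers: £8. (They sum to £12.)
The less price-elastic side of the market bears the larger share of a per-unit tax.

Consumers bear £4 per trip; producers bear £8 per trip.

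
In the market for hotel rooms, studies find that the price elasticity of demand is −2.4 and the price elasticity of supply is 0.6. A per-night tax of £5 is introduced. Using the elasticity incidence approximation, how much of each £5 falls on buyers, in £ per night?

Incidence ratio: buyers' share ≈ εs / (εs + |εd|) = 0.6 / (0.6 + 2.4) = 0.2.
So buyers bear ≈ 0.2 × £5 = £1; sellers bear £4.

Buyers bear ≈ £1 per night.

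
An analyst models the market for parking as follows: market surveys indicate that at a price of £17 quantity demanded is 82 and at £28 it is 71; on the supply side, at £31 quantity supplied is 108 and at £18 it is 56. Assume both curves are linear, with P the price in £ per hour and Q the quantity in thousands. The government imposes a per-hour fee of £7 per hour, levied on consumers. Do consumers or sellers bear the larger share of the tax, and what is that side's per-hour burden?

Demand slope: (71 − 82)/(28 − 17) = -1, so Qd = 99 − P.
Supply slope: (56 − 108)/(18 − 31) = 4, so Qs = 4P − 16.
Before the tax: set 99 − P = 4P − 16 → P* = £23, Q* = 76.
With the tax collected from consumers, demand (in seller-price terms) shifts: Qd = 99 − (P + 7).
New equilibrium: consumers pay £28.6, sellers receive £21.6, Q = 70.4. (Wedge: Pb − Ps = 7.)
Per-hour burden: consumers £5.6, sellers £1.4.
Consumers take the larger share because demand is less price-elastic here (demand slope 1 vs supply slope 4).
The less price-elastic side of the market bears the larger share of a per-unit tax.

Consumers bear the larger share: £5.6 per hour.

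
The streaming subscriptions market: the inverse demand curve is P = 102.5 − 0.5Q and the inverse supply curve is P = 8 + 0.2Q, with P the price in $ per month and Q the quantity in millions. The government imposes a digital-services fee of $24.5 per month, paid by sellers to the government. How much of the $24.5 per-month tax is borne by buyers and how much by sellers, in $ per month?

Buyers bear $17.5 per month; sellers bear $7 per month.

Inverting to Q(P) form: Qd = 205 − 2P; Qs = 5P − 40.
Before the tax: set 205 − 2P = 5P − 40 → P* = $35, Q* = 135.
With the tax collected from sellers, supply shifts: Qs = 5(P − 24.5) − 40.
Solving gives Q = 100 with buyers paying $52.5 and sellers receiving $28 (the $24.5 wedge).
Burden on buyers: $17.5; on sellers: $7. (They sum to $24.5.)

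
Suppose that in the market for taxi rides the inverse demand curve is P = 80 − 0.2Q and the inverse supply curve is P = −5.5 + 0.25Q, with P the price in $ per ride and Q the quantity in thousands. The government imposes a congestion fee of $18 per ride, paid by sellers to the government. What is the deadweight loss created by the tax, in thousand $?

Rewrite in direct form: Qd = 400 − 5P and Qs = 4P + 22.
Without the tax, 400 − 5P = 4P + 22 gives 9P = 378, so P* = $42 and Q* = 190.
With the tax collected from sellers, supply shifts: Qs = 4(P − 18) + 22.
Solving gives Q = 150 with consumers paying $50 and sellers receiving $32 (the $18 wedge).
Quantity falls by |ΔQ| = |190 − 150| = 40.
DWL = ½ · t · |ΔQ| = ½ · 18 · 40 = $360.

Deadweight loss = $360 thousand.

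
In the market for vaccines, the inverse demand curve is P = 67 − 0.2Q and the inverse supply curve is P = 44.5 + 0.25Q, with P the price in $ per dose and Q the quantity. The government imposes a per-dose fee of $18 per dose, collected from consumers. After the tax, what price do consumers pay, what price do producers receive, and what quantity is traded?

Consumers pay $65; producers receive $47; quantity = 10.

Rewrite in direct form: Qd = 335 − 5P and Qs = 4P − 178.
Before the tax: set 335 − 5P = 4P − 178 → P* = $57, Q* = 50.
With the tax collected from consumers, demand (in seller-price terms) shifts: Qd = 335 − 5(P + 18).
Solving gives Q = 10 with consumers paying $65 and producers receiving $47 (the $18 wedge).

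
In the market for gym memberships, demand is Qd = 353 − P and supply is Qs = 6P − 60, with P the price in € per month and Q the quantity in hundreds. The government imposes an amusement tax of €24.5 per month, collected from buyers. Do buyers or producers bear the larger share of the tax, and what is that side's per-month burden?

Before the tax: set 353 − P = 6P − 60 → P* = €59, Q* = 294.
With the tax collected from buyers, demand (in seller-price terms) shifts: Qd = 353 − (P + 24.5).
New equilibrium: buyers pay €80, producers receive €55.5, Q = 273. (Wedge: Pb − Ps = 24.5.)
Per-month burden: buyers €21, producers €3.5.
Buyers take the larger share because demand is less price-elastic here (demand slope 1 vs supply slope 6).

Buyers bear the larger share: €21 per month.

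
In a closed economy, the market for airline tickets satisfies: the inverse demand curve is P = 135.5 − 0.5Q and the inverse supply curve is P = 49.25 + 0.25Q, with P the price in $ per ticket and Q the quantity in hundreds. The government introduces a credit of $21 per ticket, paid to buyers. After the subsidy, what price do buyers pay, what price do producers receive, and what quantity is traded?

Rewrite in direct form: Qd = 271 − 2P and Qs = 4P − 197.
Before the subsidy: set 271 − 2P = 4P − 197 → P* = $78, Q* = 115.
With a per-unit subsidy paid to buyers, each effectively pays P − 21, so demand becomes Qd = 271 − 2(P − 21).
New equilibrium: buyers pay $64, producers receive $85, Q = 143. (Wedge: Pb − Ps = −21.)

Buyers pay $64; producers receive $85; quantity = 143.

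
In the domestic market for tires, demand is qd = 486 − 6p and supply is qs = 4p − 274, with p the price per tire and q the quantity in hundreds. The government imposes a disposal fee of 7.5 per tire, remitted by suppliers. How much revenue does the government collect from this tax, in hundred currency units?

Without the tax, 486 − 6p = 4p − 274 gives 10p = 760, so p* = 76 and q* = 30.
With the tax collected from suppliers, supply shifts: qs = 4(p − 7.5) − 274.
New equilibrium: consumers pay 79, suppliers receive 71.5, q = 12. (Wedge: pb − ps = 7.5.)
Revenue = t · Q = 7.5 · 12 = 90.

Tax revenue = 90 hundred.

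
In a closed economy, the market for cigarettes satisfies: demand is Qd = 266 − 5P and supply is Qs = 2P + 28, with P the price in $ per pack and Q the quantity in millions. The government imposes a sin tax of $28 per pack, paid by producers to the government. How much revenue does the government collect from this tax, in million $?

Without the tax, 266 − 5P = 2P + 28 gives 7P = 238, so P* = $34 and Q* = 96.
With the tax collected from producers, supply shifts: Qs = 2(P − 28) + 28.
New equilibrium: buyers pay $42, producers receive $14, Q = 56. (Wedge: Pb − Ps = 28.)
Revenue = t · Q = 28 · 56 = $1568.

Tax revenue = $1568 million.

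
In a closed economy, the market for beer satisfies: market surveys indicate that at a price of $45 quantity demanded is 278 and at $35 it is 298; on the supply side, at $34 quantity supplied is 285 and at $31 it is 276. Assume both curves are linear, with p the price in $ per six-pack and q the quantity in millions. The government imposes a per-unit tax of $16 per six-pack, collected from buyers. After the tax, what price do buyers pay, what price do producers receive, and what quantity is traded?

Demand slope: (298 − 278)/(35 − 45) = -2, so qd = 368 − 2p.
Supply slope: (276 − 285)/(31 − 34) = 3, so qs = 3p + 183.
Without the tax, 368 − 2p = 3p + 183 gives 5p = 185, so p* = $37 and q* = 294.
With the tax collected from buyers, demand (in seller-price terms) shifts: qd = 368 − 2(p + 16).
New equilibrium: buyers pay $46.6, producers receive $30.6, q = 274.8. (Wedge: pb − ps = 16.)
The less price-elastic side of the market bears the larger share of a per-unit tax.

Buyers pay $46.6; producers receive $30.6; quantity = 274.8.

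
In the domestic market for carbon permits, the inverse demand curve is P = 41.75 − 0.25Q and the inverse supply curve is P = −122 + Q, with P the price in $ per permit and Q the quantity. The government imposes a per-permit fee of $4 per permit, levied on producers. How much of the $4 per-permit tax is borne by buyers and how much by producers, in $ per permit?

Inverting to Q(P) form: Qd = 167 − 4P; Qs = P + 122.
Before the tax: set 167 − 4P = P + 122 → P* = $9, Q* = 131.
With the tax collected from producers, supply shifts: Qs = (P − 4) + 122.
Solving gives Q = 127.8 with buyers paying $9.8 and producers receiving $5.8 (the $4 wedge).
Burden on buyers: $0.8; on producers: $3.2. (They sum to $4.)
The less price-elastic side of the market bears the larger share of a per-unit tax.

Buyers bear $0.8 per permit; producers bear $3.2 per permit.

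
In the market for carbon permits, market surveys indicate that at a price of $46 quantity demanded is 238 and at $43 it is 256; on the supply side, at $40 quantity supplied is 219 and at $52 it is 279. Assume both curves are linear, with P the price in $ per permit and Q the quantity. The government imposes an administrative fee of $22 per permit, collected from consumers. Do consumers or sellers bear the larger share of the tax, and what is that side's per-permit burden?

Demand slope: (256 − 238)/(43 − 46) = -6, so Qd = 514 − 6P.
Supply slope: (279 − 219)/(52 − 40) = 5, so Qs = 5P + 19.
Before the tax: set 514 − 6P = 5P + 19 → P* = $45, Q* = 244.
With the tax collected from consumers, demand (in seller-price terms) shifts: Qd = 514 − 6(P + 22).
Solving gives Q = 184 with consumers paying $55 and sellers receiving $33 (the $22 wedge).
Per-permit burden: consumers $10, sellers $12.
Sellers take the larger share because supply is less price-elastic here (demand slope 6 vs supply slope 5).

Sellers bear the larger share: $12 per permit.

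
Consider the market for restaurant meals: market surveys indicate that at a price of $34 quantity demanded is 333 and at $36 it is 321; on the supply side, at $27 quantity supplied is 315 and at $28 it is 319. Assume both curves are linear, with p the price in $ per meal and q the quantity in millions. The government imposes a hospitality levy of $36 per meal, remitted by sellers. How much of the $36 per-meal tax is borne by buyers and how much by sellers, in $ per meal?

Buyers bear $14.4 per meal; sellers bear $21.6 per meal.

Demand slope: (321 − 333)/(36 − 34) = -6, so qd = 537 − 6p.
Supply slope: (319 − 315)/(28 − 27) = 4, so qs = 4p + 207.
Without the tax, 537 − 6p = 4p + 207 gives 10p = 330, so p* = $33 and q* = 339.
With the tax collected from sellers, supply shifts: qs = 4(p − 36) + 207.
New equilibrium: buyers pay $47.4, sellers receive $11.4, q = 252.6. (Wedge: pb − ps = 36.)
Burden on buyers: $14.4; on sellers: $21.6. (They sum to $36.)
The less price-elastic side of the market bears the larger share of a per-unit tax.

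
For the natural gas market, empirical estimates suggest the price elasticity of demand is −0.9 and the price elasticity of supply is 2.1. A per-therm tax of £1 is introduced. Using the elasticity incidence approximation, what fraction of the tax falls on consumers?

Consumers' share ≈ 0.7.

Incidence ratio: consumers' share ≈ εs / (εs + |εd|) = 2.1 / (2.1 + 0.9) = 0.7.
Supply is the more elastic side, so consumers bear the larger share.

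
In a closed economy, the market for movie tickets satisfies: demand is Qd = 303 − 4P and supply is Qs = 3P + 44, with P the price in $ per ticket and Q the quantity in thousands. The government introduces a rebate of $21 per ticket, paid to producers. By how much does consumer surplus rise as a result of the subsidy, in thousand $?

Without the subsidy, 303 − 4P = 3P + 44 gives 7P = 259, so P* = $37 and Q* = 155.
With a per-unit subsidy paid to producers, each receives P + 21 per unit sold, so supply becomes Qs = 3(P + 21) + 44.
New equilibrium: consumers pay $28, producers receive $49, Q = 191. (Wedge: Pb − Ps = −21.)
ΔCS is the trapezoid between Q = 191 and Q = 155 of height $9: ½ · (155 + 191) · 9 = $1557.

Consumer surplus rises by $1557 thousand.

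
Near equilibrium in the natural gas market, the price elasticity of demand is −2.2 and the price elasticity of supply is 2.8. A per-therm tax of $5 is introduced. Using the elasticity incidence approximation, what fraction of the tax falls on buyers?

Buyers' share ≈ 0.56.

Incidence ratio: buyers' share ≈ εs / (εs + |εd|) = 2.8 / (2.8 + 2.2) = 0.56.
Supply is the more elastic side, so buyers bear the larger share.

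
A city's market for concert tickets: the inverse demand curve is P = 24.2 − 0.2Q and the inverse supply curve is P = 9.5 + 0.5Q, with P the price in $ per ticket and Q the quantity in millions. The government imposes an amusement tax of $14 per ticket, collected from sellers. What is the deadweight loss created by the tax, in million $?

Deadweight loss = $140 million.

Rewrite in direct form: Qd = 121 − 5P and Qs = 2P − 19.
Without the tax, 121 − 5P = 2P − 19 gives 7P = 140, so P* = $20 and Q* = 21.
With the tax collected from sellers, supply shifts: Qs = 2(P − 14) − 19.
New equilibrium: consumers pay $24, sellers receive $10, Q = 1. (Wedge: Pb − Ps = 14.)
Quantity falls by |ΔQ| = |21 − 1| = 20.
DWL = ½ · t · |ΔQ| = ½ · 14 · 20 = $140.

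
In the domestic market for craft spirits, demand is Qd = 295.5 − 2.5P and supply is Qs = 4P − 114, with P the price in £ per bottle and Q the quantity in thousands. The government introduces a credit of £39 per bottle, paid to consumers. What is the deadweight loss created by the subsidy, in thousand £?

Before the subsidy: set 295.5 − 2.5P = 4P − 114 → P* = £63, Q* = 138.
With a per-unit subsidy paid to consumers, each effectively pays P − 39, so demand becomes Qd = 295.5 − 2.5(P − 39).
New equilibrium: consumers pay £39, suppliers receive £78, Q = 198. (Wedge: Pb − Ps = −39.)
Quantity rises by |ΔQ| = |138 − 198| = 60.
DWL = ½ · t · |ΔQ| = ½ · 39 · 60 = £1170.

Deadweight loss = £1170 thousand.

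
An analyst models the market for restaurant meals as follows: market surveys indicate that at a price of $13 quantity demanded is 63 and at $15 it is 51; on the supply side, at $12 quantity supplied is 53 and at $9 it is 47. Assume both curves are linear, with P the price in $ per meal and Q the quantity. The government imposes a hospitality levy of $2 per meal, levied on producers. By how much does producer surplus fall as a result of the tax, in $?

Demand slope: (51 − 63)/(15 − 13) = -6, so Qd = 141 − 6P.
Supply slope: (47 − 53)/(9 − 12) = 2, so Qs = 2P + 29.
Before the tax: set 141 − 6P = 2P + 29 → P* = $14, Q* = 57.
With the tax collected from producers, supply shifts: Qs = 2(P − 2) + 29.
New equilibrium: consumers pay $14.5, producers receive $12.5, Q = 54. (Wedge: Pb − Ps = 2.)
ΔPS is the trapezoid between Q = 54 and Q = 57 of height $1.5: ½ · (57 + 54) · 1.5 = $83.25.

Producer surplus falls by $83.25.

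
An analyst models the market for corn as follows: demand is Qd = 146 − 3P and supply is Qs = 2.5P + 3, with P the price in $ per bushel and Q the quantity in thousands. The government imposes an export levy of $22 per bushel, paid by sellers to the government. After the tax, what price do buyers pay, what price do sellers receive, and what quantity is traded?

Without the tax, 146 − 3P = 2.5P + 3 gives 5.5P = 143, so P* = $26 and Q* = 68.
With the tax collected from sellers, supply shifts: Qs = 2.5(P − 22) + 3.
Solving gives Q = 38 with buyers paying $36 and sellers receiving $14 (the $22 wedge).

Buyers pay $36; sellers receive $14; quantity = 38.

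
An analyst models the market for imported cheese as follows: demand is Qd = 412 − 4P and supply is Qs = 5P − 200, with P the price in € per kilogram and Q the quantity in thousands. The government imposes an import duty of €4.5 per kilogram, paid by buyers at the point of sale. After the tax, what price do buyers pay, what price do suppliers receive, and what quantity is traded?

Buyers pay €70.5; suppliers receive €66; quantity = 130.

Before the tax: set 412 − 4P = 5P − 200 → P* = €68, Q* = 140.
With the tax collected from buyers, demand (in seller-price terms) shifts: Qd = 412 − 4(P + 4.5).
New equilibrium: buyers pay €70.5, suppliers receive €66, Q = 130. (Wedge: Pb − Ps = 4.5.)
The less price-elastic side of the market bears the larger share of a per-unit tax.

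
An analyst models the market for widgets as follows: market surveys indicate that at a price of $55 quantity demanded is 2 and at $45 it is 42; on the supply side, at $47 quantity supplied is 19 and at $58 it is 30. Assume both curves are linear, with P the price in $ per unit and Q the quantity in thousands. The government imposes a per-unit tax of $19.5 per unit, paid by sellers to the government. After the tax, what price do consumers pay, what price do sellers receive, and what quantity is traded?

Consumers pay $53.9; sellers receive $34.4; quantity = 6.4.

Demand slope: (42 − 2)/(45 − 55) = -4, so Qd = 222 − 4P.
Supply slope: (30 − 19)/(58 − 47) = 1, so Qs = P − 28.
Before the tax: set 222 − 4P = P − 28 → P* = $50, Q* = 22.
With the tax collected from sellers, supply shifts: Qs = (P − 19.5) − 28.
New equilibrium: consumers pay $53.9, sellers receive $34.4, Q = 6.4. (Wedge: Pb − Ps = 19.5.)
The less price-elastic side of the market bears the larger share of a per-unit tax.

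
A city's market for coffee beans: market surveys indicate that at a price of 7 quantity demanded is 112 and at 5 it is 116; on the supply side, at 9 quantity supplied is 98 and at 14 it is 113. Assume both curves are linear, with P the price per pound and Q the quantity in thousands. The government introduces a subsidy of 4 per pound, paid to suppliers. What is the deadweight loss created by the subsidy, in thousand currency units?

Deadweight loss = 9.6 thousand.

Demand slope: (116 − 112)/(5 − 7) = -2, so Qd = 126 − 2P.
Supply slope: (113 − 98)/(14 − 9) = 3, so Qs = 3P + 71.
Without the subsidy, 126 − 2P = 3P + 71 gives 5P = 55, so P* = 11 and Q* = 104.
With a per-unit subsidy paid to suppliers, each receives P + 4 per unit sold, so supply becomes Qs = 3(P + 4) + 71.
New equilibrium: consumers pay 8.6, suppliers receive 12.6, Q = 108.8. (Wedge: Pb − Ps = −4.)
Quantity rises by |ΔQ| = |104 − 108.8| = 4.8.
DWL = ½ · t · |ΔQ| = ½ · 4 · 4.8 = 9.6.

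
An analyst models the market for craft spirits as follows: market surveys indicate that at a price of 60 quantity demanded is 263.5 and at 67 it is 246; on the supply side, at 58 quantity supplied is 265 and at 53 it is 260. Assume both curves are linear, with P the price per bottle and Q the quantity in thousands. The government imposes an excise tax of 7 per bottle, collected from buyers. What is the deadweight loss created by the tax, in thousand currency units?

Deadweight loss = 17.5 thousand.

Demand slope: (246 − 263.5)/(67 − 60) = -2.5, so Qd = 413.5 − 2.5P.
Supply slope: (260 − 265)/(53 − 58) = 1, so Qs = P + 207.
Without the tax, 413.5 − 2.5P = P + 207 gives 3.5P = 206.5, so P* = 59 and Q* = 266.
With the tax collected from buyers, demand (in seller-price terms) shifts: Qd = 413.5 − 2.5(P + 7).
New equilibrium: buyers pay 61, sellers receive 54, Q = 261. (Wedge: Pb − Ps = 7.)
Quantity falls by |ΔQ| = |266 − 261| = 5.
DWL = ½ · t · |ΔQ| = ½ · 7 · 5 = 17.5.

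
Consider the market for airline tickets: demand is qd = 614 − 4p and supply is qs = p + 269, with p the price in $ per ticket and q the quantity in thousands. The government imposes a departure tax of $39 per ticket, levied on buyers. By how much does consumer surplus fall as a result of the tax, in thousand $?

Consumer surplus falls by $2514.72 thousand.

Without the tax, 614 − 4p = p + 269 gives 5p = 345, so p* = $69 and q* = 338.
With the tax collected from buyers, demand (in seller-price terms) shifts: qd = 614 − 4(p + 39).
Solving gives q = 306.8 with buyers paying $76.8 and sellers receiving $37.8 (the $39 wedge).
ΔCS is the trapezoid between Q = 306.8 and Q = 338 of height $7.8: ½ · (338 + 306.8) · 7.8 = $2514.72.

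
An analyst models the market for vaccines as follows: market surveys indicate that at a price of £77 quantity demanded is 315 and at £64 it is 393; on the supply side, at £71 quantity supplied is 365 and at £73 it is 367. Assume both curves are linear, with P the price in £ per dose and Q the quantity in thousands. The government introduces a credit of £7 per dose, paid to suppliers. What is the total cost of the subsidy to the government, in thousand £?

Demand slope: (393 − 315)/(64 − 77) = -6, so Qd = 777 − 6P.
Supply slope: (367 − 365)/(73 − 71) = 1, so Qs = P + 294.
Without the subsidy, 777 − 6P = P + 294 gives 7P = 483, so P* = £69 and Q* = 363.
With a per-unit subsidy paid to suppliers, each receives P + 7 per unit sold, so supply becomes Qs = (P + 7) + 294.
New equilibrium: buyers pay £68, suppliers receive £75, Q = 369. (Wedge: Pb − Ps = −7.)
Outlay = t · Q = 7 · 369 = £2583.

Government outlay = £2583 thousand.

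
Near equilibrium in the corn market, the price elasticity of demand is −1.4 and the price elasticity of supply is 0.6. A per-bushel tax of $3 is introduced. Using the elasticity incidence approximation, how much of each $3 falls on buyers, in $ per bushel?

Incidence ratio: buyers' share ≈ εs / (εs + |εd|) = 0.6 / (0.6 + 1.4) = 0.3.
So buyers bear ≈ 0.3 × $3 = $0.9; suppliers bear $2.1.

Buyers bear ≈ $0.9 per bushel.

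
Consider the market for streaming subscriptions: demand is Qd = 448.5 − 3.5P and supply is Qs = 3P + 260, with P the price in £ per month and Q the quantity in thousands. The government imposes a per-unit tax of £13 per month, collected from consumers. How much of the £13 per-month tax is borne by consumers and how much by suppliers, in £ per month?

Before the tax: set 448.5 − 3.5P = 3P + 260 → P* = £29, Q* = 347.
With the tax collected from consumers, demand (in seller-price terms) shifts: Qd = 448.5 − 3.5(P + 13).
New equilibrium: consumers pay £35, suppliers receive £22, Q = 326. (Wedge: Pb − Ps = 13.)
Burden on consumers: £6; on suppliers: £7. (They sum to £13.)
The less price-elastic side of the market bears the larger share of a per-unit tax.

Consumers bear £6 per month; suppliers bear £7 per month.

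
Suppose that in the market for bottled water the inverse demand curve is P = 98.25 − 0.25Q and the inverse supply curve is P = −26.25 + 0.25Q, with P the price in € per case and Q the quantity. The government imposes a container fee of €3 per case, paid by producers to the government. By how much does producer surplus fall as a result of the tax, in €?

Rewrite in direct form: Qd = 393 − 4P and Qs = 4P + 105.
Before the tax: set 393 − 4P = 4P + 105 → P* = €36, Q* = 249.
With the tax collected from producers, supply shifts: Qs = 4(P − 3) + 105.
Solving gives Q = 243 with buyers paying €37.5 and producers receiving €34.5 (the €3 wedge).
ΔPS is the trapezoid between Q = 243 and Q = 249 of height €1.5: ½ · (249 + 243) · 1.5 = €369.

Producer surplus falls by €369.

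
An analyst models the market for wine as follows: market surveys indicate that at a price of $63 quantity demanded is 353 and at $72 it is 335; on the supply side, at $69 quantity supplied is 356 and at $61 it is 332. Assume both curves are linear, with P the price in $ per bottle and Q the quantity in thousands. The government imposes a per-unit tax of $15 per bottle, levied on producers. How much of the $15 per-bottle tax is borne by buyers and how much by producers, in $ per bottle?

Demand slope: (335 − 353)/(72 − 63) = -2, so Qd = 479 − 2P.
Supply slope: (332 − 356)/(61 − 69) = 3, so Qs = 3P + 149.
Without the tax, 479 − 2P = 3P + 149 gives 5P = 330, so P* = $66 and Q* = 347.
With the tax collected from producers, supply shifts: Qs = 3(P − 15) + 149.
New equilibrium: buyers pay $75, producers receive $60, Q = 329. (Wedge: Pb − Ps = 15.)
Burden on buyers: $9; on producers: $6. (They sum to $15.)
The less price-elastic side of the market bears the larger share of a per-unit tax.

Buyers bear $9 per bottle; producers bear $6 per bottle.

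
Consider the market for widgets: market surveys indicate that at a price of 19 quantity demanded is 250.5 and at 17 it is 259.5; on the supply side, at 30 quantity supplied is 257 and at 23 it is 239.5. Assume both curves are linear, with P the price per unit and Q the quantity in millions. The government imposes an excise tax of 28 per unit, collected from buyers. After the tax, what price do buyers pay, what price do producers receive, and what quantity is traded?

Buyers pay 32; producers receive 4; quantity = 192.

Demand slope: (259.5 − 250.5)/(17 − 19) = -4.5, so Qd = 336 − 4.5P.
Supply slope: (239.5 − 257)/(23 − 30) = 2.5, so Qs = 2.5P + 182.
Without the tax, 336 − 4.5P = 2.5P + 182 gives 7P = 154, so P* = 22 and Q* = 237.
With the tax collected from buyers, demand (in seller-price terms) shifts: Qd = 336 − 4.5(P + 28).
Solving gives Q = 192 with buyers paying 32 and producers receiving 4 (the 28 wedge).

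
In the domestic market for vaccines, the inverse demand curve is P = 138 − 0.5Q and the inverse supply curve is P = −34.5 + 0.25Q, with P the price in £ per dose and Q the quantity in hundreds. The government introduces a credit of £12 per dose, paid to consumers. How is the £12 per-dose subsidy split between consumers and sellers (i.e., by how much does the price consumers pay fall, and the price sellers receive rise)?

Consumers gain £8 per dose; sellers gain £4 per dose.

Rewrite in direct form: Qd = 276 − 2P and Qs = 4P + 138.
Without the subsidy, 276 − 2P = 4P + 138 gives 6P = 138, so P* = £23 and Q* = 230.
With a per-unit subsidy paid to consumers, each effectively pays P − 12, so demand becomes Qd = 276 − 2(P − 12).
New equilibrium: consumers pay £15, sellers receive £27, Q = 246. (Wedge: Pb − Ps = −12.)
Gain to consumers: £8; to sellers: £4. (They sum to £12.)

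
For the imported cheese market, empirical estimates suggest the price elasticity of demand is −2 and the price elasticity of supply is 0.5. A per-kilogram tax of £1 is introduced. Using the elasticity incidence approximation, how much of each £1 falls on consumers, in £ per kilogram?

Incidence ratio: consumers' share ≈ εs / (εs + |εd|) = 0.5 / (0.5 + 2) = 0.2.
So consumers bear ≈ 0.2 × £1 = £0.2; producers bear £0.8.

Consumers bear ≈ £0.2 per kilogram.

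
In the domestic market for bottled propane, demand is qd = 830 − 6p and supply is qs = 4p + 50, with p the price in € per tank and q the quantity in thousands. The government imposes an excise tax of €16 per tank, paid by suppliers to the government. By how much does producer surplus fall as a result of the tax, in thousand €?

Producer surplus falls by €3290.88 thousand.

Without the tax, 830 − 6p = 4p + 50 gives 10p = 780, so p* = €78 and q* = 362.
With the tax collected from suppliers, supply shifts: qs = 4(p − 16) + 50.
Solving gives q = 323.6 with consumers paying €84.4 and suppliers receiving €68.4 (the €16 wedge).
ΔPS is the trapezoid between Q = 323.6 and Q = 362 of height €9.6: ½ · (362 + 323.6) · 9.6 = €3290.88.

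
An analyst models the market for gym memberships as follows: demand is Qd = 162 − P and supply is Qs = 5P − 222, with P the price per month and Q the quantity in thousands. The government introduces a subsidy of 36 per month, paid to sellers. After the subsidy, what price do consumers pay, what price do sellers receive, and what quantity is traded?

Consumers pay 34; sellers receive 70; quantity = 128.

Before the subsidy: set 162 − P = 5P − 222 → P* = 64, Q* = 98.
With a per-unit subsidy paid to sellers, each receives P + 36 per unit sold, so supply becomes Qs = 5(P + 36) − 222.
New equilibrium: consumers pay 34, sellers receive 70, Q = 128. (Wedge: Pb − Ps = −36.)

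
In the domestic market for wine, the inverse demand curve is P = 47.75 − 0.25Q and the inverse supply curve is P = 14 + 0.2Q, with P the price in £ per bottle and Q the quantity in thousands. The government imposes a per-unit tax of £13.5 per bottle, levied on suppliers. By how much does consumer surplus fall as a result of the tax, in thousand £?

Inverting to Q(P) form: Qd = 191 − 4P; Qs = 5P − 70.
Before the tax: set 191 − 4P = 5P − 70 → P* = £29, Q* = 75.
With the tax collected from suppliers, supply shifts: Qs = 5(P − 13.5) − 70.
New equilibrium: consumers pay £36.5, suppliers receive £23, Q = 45. (Wedge: Pb − Ps = 13.5.)
ΔCS is the trapezoid between Q = 45 and Q = 75 of height £7.5: ½ · (75 + 45) · 7.5 = £450.

Consumer surplus falls by £450 thousand.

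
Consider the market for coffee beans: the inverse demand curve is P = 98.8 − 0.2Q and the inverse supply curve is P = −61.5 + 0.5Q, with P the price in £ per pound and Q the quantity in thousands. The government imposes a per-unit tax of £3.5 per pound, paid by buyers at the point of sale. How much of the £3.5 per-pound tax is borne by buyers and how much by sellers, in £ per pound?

Inverting to Q(P) form: Qd = 494 − 5P; Qs = 2P + 123.
Without the tax, 494 − 5P = 2P + 123 gives 7P = 371, so P* = £53 and Q* = 229.
With the tax collected from buyers, demand (in seller-price terms) shifts: Qd = 494 − 5(P + 3.5).
Solving gives Q = 224 with buyers paying £54 and sellers receiving £50.5 (the £3.5 wedge).
Burden on buyers: £1; on sellers: £2.5. (They sum to £3.5.)
The less price-elastic side of the market bears the larger share of a per-unit tax.

Buyers bear £1 per pound; sellers bear £2.5 per pound.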